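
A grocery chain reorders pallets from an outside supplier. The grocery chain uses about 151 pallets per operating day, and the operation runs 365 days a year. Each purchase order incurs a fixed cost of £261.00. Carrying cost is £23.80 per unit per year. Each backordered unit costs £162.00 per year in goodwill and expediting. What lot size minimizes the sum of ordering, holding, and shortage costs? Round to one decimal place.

Annual demand D = 151 × 365 = 55,115.
With planned backorders, Q* = √(2DS/H) · √((H+B)/B).
√(2DS/H) = √(2 × 55,115 × 261 / 23.8) = 1099.466.
√((H+B)/B) = √((23.8+162)/162) = 1.0709.
Q* ≈ 1177.462.

Q* ≈ 1,177.5 pallets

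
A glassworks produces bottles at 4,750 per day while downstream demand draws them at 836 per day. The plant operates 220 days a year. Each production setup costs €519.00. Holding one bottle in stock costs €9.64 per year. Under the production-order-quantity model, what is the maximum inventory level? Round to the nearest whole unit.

Annual demand D = 836 × 220 = 183,920.
Production build-up factor (1 − d/p) = 1 − 836/4,750 = 0.8240.
Q* = √(2DS / (H(1 − d/p))) = √(2 × 183,920 × 519 / (9.64 × 0.8240)).
= √(190,908,960 / 7.9434) ≈ 4902.426.
Maximum inventory = Q*(1 − d/p) = 4902.426 × 0.8240 ≈ 4039.599.

I_max ≈ 4,040 bottles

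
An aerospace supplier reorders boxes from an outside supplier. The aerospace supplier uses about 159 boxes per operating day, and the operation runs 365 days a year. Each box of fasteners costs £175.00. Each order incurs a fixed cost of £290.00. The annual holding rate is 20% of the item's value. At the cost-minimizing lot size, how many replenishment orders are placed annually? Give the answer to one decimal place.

N ≈ 59.2 orders per year

Annual demand D = 159 × 365 = 58,035.
Holding cost H = 0.20 × £175.00 = £35.0000 per unit per year.
The optimal lot size = √(2DS/H) = √(2 × 58,035 × 290 / 35) ≈ 980.67.
Orders per year = D / Q* = 58,035 / 980.67 ≈ 59.179.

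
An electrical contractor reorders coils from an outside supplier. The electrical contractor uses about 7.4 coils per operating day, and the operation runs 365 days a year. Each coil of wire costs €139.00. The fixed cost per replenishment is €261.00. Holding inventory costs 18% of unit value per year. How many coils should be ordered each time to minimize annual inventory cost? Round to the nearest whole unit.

Annual demand D = 7.4 × 365 = 2,701.
Holding cost H = 0.18 × €139.00 = €25.0200 per unit per year.
EOQ = √(2DS / H) = √(2 × 2,701 × 261 / 25.02).
= √(1,409,922 / 25.02) = √56,351.7986 ≈ 237.385.

Q* ≈ 237 coils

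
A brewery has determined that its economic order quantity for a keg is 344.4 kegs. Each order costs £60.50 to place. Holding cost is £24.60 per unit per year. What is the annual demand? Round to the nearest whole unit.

The basic EOQ model gives Q* = √(2DS/H); rearrange for the unknown.
From Q* = √(2DS/H): D = Q*²H / (2S) = 344.4² × 24.6 / (2 × 60.5) = 24114.376.

D ≈ 24,114 kegs per year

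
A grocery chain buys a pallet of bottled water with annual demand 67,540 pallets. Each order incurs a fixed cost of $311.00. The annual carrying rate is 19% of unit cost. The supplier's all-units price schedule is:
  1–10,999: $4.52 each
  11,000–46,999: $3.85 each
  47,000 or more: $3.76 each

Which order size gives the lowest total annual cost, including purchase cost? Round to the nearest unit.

Q* ≈ 11,000 pallets

Holding cost per unit per year at price C is H = 0.19·C.
Candidates are each tier's EOQ (if it falls in that tier) and each price-break quantity.
EOQ at $4.52 = 6994.1 (feasible in tier 1): TC = 67,540×$4.52 + (67,540/6994.1)×311 + (6994.1/2)×0.19×$4.52 = $311,287.30.
EOQ at $3.85 = 7578.2 < 11000, so use break Q=11000: TC = 67,540×$3.85 + (67,540/11000.0)×311 + (11000.0/2)×0.19×$3.85 = $265,961.79.
EOQ at $3.76 = 7668.4 < 47000, so use break Q=47000: TC = 67,540×$3.76 + (67,540/47000.0)×311 + (47000.0/2)×0.19×$3.76 = $271,185.71.
Lowest total cost is $265,961.79 at Q = 11000.0.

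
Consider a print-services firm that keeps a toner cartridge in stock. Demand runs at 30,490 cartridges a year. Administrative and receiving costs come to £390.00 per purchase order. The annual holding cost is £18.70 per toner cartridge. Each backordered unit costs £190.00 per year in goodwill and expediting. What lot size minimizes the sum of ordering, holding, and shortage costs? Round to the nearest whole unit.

Q* ≈ 1,182 cartridges

With planned backorders, Q* = √(2DS/H) · √((H+B)/B).
√(2DS/H) = √(2 × 30,490 × 390 / 18.7) = 1127.730.
√((H+B)/B) = √((18.7+190)/190) = 1.0481.
Q* ≈ 1181.924.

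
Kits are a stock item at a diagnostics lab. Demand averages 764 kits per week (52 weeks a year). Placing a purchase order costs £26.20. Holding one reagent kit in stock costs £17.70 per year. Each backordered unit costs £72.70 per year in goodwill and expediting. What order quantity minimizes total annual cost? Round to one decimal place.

Annual demand D = 764 × 52 = 39,728.
With planned backorders, Q* = √(2DS/H) · √((H+B)/B).
√(2DS/H) = √(2 × 39,728 × 26.2 / 17.7) = 342.947.
√((H+B)/B) = √((17.7+72.7)/72.7) = 1.1151.
Q* ≈ 382.423.

Q* ≈ 382.4 kits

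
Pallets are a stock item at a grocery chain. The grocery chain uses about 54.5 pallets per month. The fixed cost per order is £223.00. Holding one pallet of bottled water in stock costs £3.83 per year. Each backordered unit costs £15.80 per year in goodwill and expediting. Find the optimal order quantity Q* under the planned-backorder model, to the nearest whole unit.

Q* ≈ 308 pallets

Annual demand D = 54.5 × 12 = 654.
With planned backorders, Q* = √(2DS/H) · √((H+B)/B).
√(2DS/H) = √(2 × 654 × 223 / 3.83) = 275.967.
√((H+B)/B) = √((3.83+15.8)/15.8) = 1.1146.
Q* ≈ 307.602.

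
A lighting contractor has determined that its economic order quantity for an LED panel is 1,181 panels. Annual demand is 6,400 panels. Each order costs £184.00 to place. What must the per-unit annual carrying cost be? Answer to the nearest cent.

H ≈ £1.69

Squaring Q* = √(2DS/H) gives Q*² = 2DS/H.
From Q* = √(2DS/H): H = 2DS / Q*² = 2 × 6,400 × 184 / 1,181² = 1.6886.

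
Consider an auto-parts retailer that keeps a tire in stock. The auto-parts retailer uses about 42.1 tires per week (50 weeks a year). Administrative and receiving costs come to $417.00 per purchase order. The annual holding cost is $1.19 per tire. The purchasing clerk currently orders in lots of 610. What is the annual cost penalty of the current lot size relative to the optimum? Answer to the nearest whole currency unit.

Annual demand D = 42.1 × 50 = 2,105.
EOQ = √(2DS/H) = √(2 × 2,105 × 417 / 1.19) ≈ 1214.61.
Cost at Q* = (D/Q*)S + (Q*/2)H = √(2DSH) ≈ $1,445.38.
Cost at Q = 610: (2,105/610)×417 + (610/2)×1.19 = $1,438.99 + $362.95 = $1,801.94.
Excess = $1,801.94 − $1,445.38 = $356.56.

Extra cost ≈ $357 per year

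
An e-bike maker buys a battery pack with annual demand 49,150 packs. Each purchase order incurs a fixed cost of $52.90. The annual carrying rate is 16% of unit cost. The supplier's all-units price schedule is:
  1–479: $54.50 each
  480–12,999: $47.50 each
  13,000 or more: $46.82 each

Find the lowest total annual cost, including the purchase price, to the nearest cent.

Holding cost per unit per year at price C is H = 0.16·C.
Candidates are each tier's EOQ (if it falls in that tier) and each price-break quantity.
Tier 1 ($54.50): EOQ = 772.2 exceeds tier's upper bound 479, so this tier is dominated.
EOQ at $47.50 = 827.2 (feasible in tier 2): TC = 49,150×$47.50 + (49,150/827.2)×52.9 + (827.2/2)×0.16×$47.50 = $2,340,911.54.
EOQ at $46.82 = 833.2 < 13000, so use break Q=13000: TC = 49,150×$46.82 + (49,150/13000.0)×52.9 + (13000.0/2)×0.16×$46.82 = $2,350,095.80.
Lowest total cost among the candidates is at Q = 827.2.

TC* ≈ $2,340,911.54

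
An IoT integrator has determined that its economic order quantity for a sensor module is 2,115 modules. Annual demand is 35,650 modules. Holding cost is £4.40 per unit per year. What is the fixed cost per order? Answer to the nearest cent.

S ≈ £276.05

The basic EOQ model gives Q* = √(2DS/H); rearrange for the unknown.
From Q* = √(2DS/H): S = Q*²H / (2D) = 2,115² × 4.4 / (2 × 35,650) = 276.0475.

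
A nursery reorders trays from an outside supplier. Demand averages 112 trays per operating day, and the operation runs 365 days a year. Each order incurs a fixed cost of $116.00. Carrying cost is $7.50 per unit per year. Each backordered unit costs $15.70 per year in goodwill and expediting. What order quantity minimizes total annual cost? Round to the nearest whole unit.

Annual demand D = 112 × 365 = 40,880.
With planned backorders, Q* = √(2DS/H) · √((H+B)/B).
√(2DS/H) = √(2 × 40,880 × 116 / 7.5) = 1124.524.
√((H+B)/B) = √((7.5+15.7)/15.7) = 1.2156.
Q* ≈ 1366.983.

Q* ≈ 1,367 trays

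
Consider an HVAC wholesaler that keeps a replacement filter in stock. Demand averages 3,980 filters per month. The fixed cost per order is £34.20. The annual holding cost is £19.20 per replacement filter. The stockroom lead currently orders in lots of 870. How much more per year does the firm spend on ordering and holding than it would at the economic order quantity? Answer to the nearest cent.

Annual demand D = 3,980 × 12 = 47,760.
EOQ = √(2DS/H) = √(2 × 47,760 × 34.2 / 19.2) ≈ 412.49.
Cost at Q* = (D/Q*)S + (Q*/2)H = √(2DSH) ≈ £7,919.74.
Cost at Q = 870: (47,760/870)×34.2 + (870/2)×19.2 = £1,877.46 + £8,352.00 = £10,229.46.
Excess = £10,229.46 − £7,919.74 = £2,309.72.

Extra cost ≈ £2,309.72 per year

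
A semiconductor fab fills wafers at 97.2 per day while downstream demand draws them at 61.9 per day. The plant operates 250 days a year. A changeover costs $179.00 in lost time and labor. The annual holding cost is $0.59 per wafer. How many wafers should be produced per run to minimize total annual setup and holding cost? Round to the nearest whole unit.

Annual demand D = 61.9 × 250 = 15,475.
Production build-up factor (1 − d/p) = 1 − 61.9/97.2 = 0.3632.
Q* = √(2DS / (H(1 − d/p))) = √(2 × 15,475 × 179 / (0.59 × 0.3632)).
= √(5,540,050 / 0.2143) ≈ 5084.832.

Q* ≈ 5,085 wafers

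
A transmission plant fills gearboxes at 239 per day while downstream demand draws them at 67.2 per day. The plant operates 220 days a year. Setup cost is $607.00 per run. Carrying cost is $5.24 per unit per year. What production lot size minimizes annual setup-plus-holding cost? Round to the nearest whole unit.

Q* ≈ 2,183 gearboxes

Annual demand D = 67.2 × 220 = 14,784.
Production build-up factor (1 − d/p) = 1 − 67.2/239 = 0.7188.
Q* = √(2DS / (H(1 − d/p))) = √(2 × 14,784 × 607 / (5.24 × 0.7188)).
= √(17,947,776 / 3.7667) ≈ 2182.866.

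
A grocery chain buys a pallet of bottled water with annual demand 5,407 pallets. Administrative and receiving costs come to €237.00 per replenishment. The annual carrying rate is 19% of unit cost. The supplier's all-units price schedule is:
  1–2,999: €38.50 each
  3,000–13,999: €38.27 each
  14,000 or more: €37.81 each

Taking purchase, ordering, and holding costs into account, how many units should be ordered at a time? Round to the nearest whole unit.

Holding cost per unit per year at price C is H = 0.19·C.
Evaluate total cost at each tier's feasible EOQ or, if the EOQ is below the tier, at the tier's minimum quantity.
EOQ at €38.50 = 591.9 (feasible in tier 1): TC = 5,407×€38.50 + (5,407/591.9)×237 + (591.9/2)×0.19×€38.50 = €212,499.37.
EOQ at €38.27 = 593.7 < 3000, so use break Q=3000: TC = 5,407×€38.27 + (5,407/3000.0)×237 + (3000.0/2)×0.19×€38.27 = €218,259.99.
EOQ at €37.81 = 597.3 < 14000, so use break Q=14000: TC = 5,407×€37.81 + (5,407/14000.0)×237 + (14000.0/2)×0.19×€37.81 = €254,817.50.
Lowest total cost is €212,499.37 at Q = 591.9.

Q* ≈ 592 pallets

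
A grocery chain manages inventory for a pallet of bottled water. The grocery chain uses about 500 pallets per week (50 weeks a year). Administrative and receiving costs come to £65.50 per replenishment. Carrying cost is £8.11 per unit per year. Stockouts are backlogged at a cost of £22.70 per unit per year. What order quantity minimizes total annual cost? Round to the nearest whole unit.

Q* ≈ 740 pallets

Annual demand D = 500 × 50 = 25,000.
With planned backorders, Q* = √(2DS/H) · √((H+B)/B).
√(2DS/H) = √(2 × 25,000 × 65.5 / 8.11) = 635.470.
√((H+B)/B) = √((8.11+22.7)/22.7) = 1.1650.
Q* ≈ 740.335.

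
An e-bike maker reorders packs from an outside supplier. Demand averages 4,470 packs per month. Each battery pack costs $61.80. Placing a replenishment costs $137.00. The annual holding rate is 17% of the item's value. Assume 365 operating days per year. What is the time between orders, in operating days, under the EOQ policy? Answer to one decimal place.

Annual demand D = 4,470 × 12 = 53,640.
Holding cost H = 0.17 × $61.80 = $10.5060 per unit per year.
EOQ = √(2DS/H) = √(2 × 53,640 × 137 / 10.506) ≈ 1182.77.
Cycle time = Q*/D × 365 = 1182.77 / 53,640 × 365 ≈ 8.048 days.

T ≈ 8.0 days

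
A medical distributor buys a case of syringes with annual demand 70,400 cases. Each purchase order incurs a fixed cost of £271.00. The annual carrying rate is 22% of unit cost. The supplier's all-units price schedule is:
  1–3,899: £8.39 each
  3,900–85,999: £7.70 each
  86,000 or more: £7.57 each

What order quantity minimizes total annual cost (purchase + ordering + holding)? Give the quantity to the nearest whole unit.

Holding cost per unit per year at price C is H = 0.22·C.
For each price level, check whether its EOQ is feasible; otherwise the best quantity at that price is the breakpoint.
Tier 1 (£8.39): EOQ = 4546.7 exceeds tier's upper bound 3899, so this tier is dominated.
EOQ at £7.70 = 4746.0 (feasible in tier 2): TC = 70,400×£7.70 + (70,400/4746.0)×271 + (4746.0/2)×0.22×£7.70 = £550,119.75.
EOQ at £7.57 = 4786.6 < 86000, so use break Q=86000: TC = 70,400×£7.57 + (70,400/86000.0)×271 + (86000.0/2)×0.22×£7.57 = £604,762.04.
Lowest total cost is £550,119.75 at Q = 4746.0.

Q* ≈ 4,746 cases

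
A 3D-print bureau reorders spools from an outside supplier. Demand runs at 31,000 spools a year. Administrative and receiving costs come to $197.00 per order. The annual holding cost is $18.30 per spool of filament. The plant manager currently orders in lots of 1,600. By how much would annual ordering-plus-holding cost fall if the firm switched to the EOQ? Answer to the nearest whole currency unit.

EOQ = √(2DS/H) = √(2 × 31,000 × 197 / 18.3) ≈ 816.96.
Cost at Q* = (D/Q*)S + (Q*/2)H = √(2DSH) ≈ $14,950.46.
Cost at Q = 1,600: (31,000/1,600)×197 + (1,600/2)×18.3 = $3,816.88 + $14,640.00 = $18,456.88.
Excess = $18,456.88 − $14,950.46 = $3,506.42.

Extra cost ≈ $3,506 per year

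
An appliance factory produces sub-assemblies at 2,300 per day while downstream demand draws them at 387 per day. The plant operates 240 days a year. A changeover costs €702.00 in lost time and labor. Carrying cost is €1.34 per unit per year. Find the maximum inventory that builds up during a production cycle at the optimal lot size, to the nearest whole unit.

Annual demand D = 387 × 240 = 92,880.
Production build-up factor (1 − d/p) = 1 − 387/2,300 = 0.8317.
Q* = √(2DS / (H(1 − d/p))) = √(2 × 92,880 × 702 / (1.34 × 0.8317)).
= √(130,403,520 / 1.1145) ≈ 10816.797.
Maximum inventory = Q*(1 − d/p) = 10816.797 × 0.8317 ≈ 8996.754.

I_max ≈ 8,997 sub-assemblies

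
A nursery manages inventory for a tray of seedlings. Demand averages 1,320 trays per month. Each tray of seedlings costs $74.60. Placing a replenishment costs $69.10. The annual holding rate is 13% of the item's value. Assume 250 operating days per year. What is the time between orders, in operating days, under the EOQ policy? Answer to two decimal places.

T ≈ 7.50 days

Annual demand D = 1,320 × 12 = 15,840.
Holding cost H = 0.13 × $74.60 = $9.6980 per unit per year.
EOQ = √(2DS/H) = √(2 × 15,840 × 69.1 / 9.698) ≈ 475.11.
Cycle time = Q*/D × 250 = 475.11 / 15,840 × 250 ≈ 7.499 days.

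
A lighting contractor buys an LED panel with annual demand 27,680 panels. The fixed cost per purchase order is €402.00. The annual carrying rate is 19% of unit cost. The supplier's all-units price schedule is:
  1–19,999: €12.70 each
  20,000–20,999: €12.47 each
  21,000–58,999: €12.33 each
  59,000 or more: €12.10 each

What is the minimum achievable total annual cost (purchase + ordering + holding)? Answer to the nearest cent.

TC* ≈ €358,864.07

Holding cost per unit per year at price C is H = 0.19·C.
For each price level, check whether its EOQ is feasible; otherwise the best quantity at that price is the breakpoint.
EOQ at €12.70 = 3036.9 (feasible in tier 1): TC = 27,680×€12.70 + (27,680/3036.9)×402 + (3036.9/2)×0.19×€12.70 = €358,864.07.
EOQ at €12.47 = 3064.8 < 20000, so use break Q=20000: TC = 27,680×€12.47 + (27,680/20000.0)×402 + (20000.0/2)×0.19×€12.47 = €369,418.97.
EOQ at €12.33 = 3082.1 < 21000, so use break Q=21000: TC = 27,680×€12.33 + (27,680/21000.0)×402 + (21000.0/2)×0.19×€12.33 = €366,422.62.
EOQ at €12.10 = 3111.3 < 59000, so use break Q=59000: TC = 27,680×€12.10 + (27,680/59000.0)×402 + (59000.0/2)×0.19×€12.10 = €402,937.10.
Lowest total cost among the candidates is at Q = 3036.9.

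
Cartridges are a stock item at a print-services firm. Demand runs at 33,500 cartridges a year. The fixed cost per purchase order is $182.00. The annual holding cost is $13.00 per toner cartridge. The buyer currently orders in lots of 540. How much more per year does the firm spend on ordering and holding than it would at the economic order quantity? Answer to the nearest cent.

Extra cost ≈ $2,210.19 per year

EOQ = √(2DS/H) = √(2 × 33,500 × 182 / 13) ≈ 968.50.
Cost at Q* = (D/Q*)S + (Q*/2)H = √(2DSH) ≈ $12,590.55.
Cost at Q = 540: (33,500/540)×182 + (540/2)×13 = $11,290.74 + $3,510.00 = $14,800.74.
Excess = $14,800.74 − $12,590.55 = $2,210.19.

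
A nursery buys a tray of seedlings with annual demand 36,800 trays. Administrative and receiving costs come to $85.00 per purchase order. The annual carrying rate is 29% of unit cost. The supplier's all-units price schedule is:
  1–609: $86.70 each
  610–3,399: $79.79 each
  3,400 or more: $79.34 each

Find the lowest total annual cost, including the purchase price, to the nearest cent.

Holding cost per unit per year at price C is H = 0.29·C.
Evaluate total cost at each tier's feasible EOQ or, if the EOQ is below the tier, at the tier's minimum quantity.
EOQ at $86.70 = 498.8 (feasible in tier 1): TC = 36,800×$86.70 + (36,800/498.8)×85 + (498.8/2)×0.29×$86.70 = $3,203,101.71.
EOQ at $79.79 = 520.0 < 610, so use break Q=610: TC = 36,800×$79.79 + (36,800/610.0)×85 + (610.0/2)×0.29×$79.79 = $2,948,457.29.
EOQ at $79.34 = 521.4 < 3400, so use break Q=3400: TC = 36,800×$79.34 + (36,800/3400.0)×85 + (3400.0/2)×0.29×$79.34 = $2,959,746.62.
Lowest total cost among the candidates is at Q = 610.0.

TC* ≈ $2,948,457.29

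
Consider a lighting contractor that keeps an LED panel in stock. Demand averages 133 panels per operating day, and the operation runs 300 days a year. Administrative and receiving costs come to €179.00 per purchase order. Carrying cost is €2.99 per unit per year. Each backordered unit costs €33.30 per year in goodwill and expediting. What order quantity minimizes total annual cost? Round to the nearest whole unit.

Annual demand D = 133 × 300 = 39,900.
With planned backorders, Q* = √(2DS/H) · √((H+B)/B).
√(2DS/H) = √(2 × 39,900 × 179 / 2.99) = 2185.709.
√((H+B)/B) = √((2.99+33.3)/33.3) = 1.0439.
Q* ≈ 2281.727.

Q* ≈ 2,282 panels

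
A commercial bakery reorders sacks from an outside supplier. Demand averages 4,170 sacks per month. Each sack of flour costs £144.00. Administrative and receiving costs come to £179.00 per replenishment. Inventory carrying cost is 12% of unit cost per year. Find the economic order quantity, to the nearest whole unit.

Annual demand D = 4,170 × 12 = 50,040.
Holding cost H = 0.12 × £144.00 = £17.2800 per unit per year.
EOQ = √(2DS / H) = √(2 × 50,040 × 179 / 17.28).
= √(17,914,320 / 17.28) = √1,036,708.3333 ≈ 1018.189.

Q* ≈ 1,018 sacks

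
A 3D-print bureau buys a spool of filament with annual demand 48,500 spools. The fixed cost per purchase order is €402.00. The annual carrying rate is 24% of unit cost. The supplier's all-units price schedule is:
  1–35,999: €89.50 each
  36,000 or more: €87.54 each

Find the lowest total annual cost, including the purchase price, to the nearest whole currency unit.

Holding cost per unit per year at price C is H = 0.24·C.
For each price level, check whether its EOQ is feasible; otherwise the best quantity at that price is the breakpoint.
EOQ at €89.50 = 1347.4 (feasible in tier 1): TC = 48,500×€89.50 + (48,500/1347.4)×402 + (1347.4/2)×0.24×€89.50 = €4,369,691.17.
EOQ at €87.54 = 1362.4 < 36000, so use break Q=36000: TC = 48,500×€87.54 + (48,500/36000.0)×402 + (36000.0/2)×0.24×€87.54 = €4,624,404.38.
Lowest total cost among the candidates is at Q = 1347.4.

TC* ≈ €4,369,691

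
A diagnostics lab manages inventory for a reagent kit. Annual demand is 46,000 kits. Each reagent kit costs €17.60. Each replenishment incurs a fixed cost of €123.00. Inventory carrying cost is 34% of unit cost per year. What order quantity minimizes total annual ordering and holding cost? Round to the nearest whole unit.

Q* ≈ 1,375 kits

Holding cost H = 0.34 × €17.60 = €5.9840 per unit per year.
EOQ = √(2DS / H) = √(2 × 46,000 × 123 / 5.984).
= √(11,316,000 / 5.984) = √1,891,042.7807 ≈ 1375.152.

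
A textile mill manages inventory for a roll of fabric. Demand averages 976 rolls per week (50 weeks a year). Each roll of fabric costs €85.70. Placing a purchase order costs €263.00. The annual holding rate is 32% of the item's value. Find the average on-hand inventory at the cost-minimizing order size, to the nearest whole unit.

Average inventory ≈ 484 rolls

Annual demand D = 976 × 50 = 48,800.
Holding cost H = 0.32 × €85.70 = €27.4240 per unit per year.
The optimal lot size = √(2DS/H) = √(2 × 48,800 × 263 / 27.424) ≈ 967.47.
Average inventory = Q*/2 ≈ 967.47 / 2 = 483.735.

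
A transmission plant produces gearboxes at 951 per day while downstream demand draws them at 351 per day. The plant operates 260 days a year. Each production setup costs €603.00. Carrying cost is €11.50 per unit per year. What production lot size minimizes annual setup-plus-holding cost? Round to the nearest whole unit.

Annual demand D = 351 × 260 = 91,260.
Production build-up factor (1 − d/p) = 1 − 351/951 = 0.6309.
Q* = √(2DS / (H(1 − d/p))) = √(2 × 91,260 × 603 / (11.5 × 0.6309)).
= √(110,059,560 / 7.2555) ≈ 3894.750.

Q* ≈ 3,895 gearboxes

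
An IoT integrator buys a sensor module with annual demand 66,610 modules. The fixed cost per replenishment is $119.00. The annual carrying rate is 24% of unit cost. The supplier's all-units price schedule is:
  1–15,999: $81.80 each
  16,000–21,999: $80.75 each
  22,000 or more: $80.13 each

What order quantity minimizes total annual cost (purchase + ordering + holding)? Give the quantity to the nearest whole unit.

Q* ≈ 899 modules

Holding cost per unit per year at price C is H = 0.24·C.
Candidates are each tier's EOQ (if it falls in that tier) and each price-break quantity.
EOQ at $81.80 = 898.6 (feasible in tier 1): TC = 66,610×$81.80 + (66,610/898.6)×119 + (898.6/2)×0.24×$81.80 = $5,466,339.70.
EOQ at $80.75 = 904.4 < 16000, so use break Q=16000: TC = 66,610×$80.75 + (66,610/16000.0)×119 + (16000.0/2)×0.24×$80.75 = $5,534,292.91.
EOQ at $80.13 = 907.9 < 22000, so use break Q=22000: TC = 66,610×$80.13 + (66,610/22000.0)×119 + (22000.0/2)×0.24×$80.13 = $5,549,362.80.
Lowest total cost is $5,466,339.70 at Q = 898.6.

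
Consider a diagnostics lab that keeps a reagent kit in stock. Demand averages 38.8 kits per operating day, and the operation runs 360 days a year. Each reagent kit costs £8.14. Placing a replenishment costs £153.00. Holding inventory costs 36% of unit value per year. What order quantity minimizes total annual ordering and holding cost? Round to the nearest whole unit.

Annual demand D = 38.8 × 360 = 13,968.
Holding cost H = 0.36 × £8.14 = £2.9304 per unit per year.
EOQ = √(2DS / H) = √(2 × 13,968 × 153 / 2.9304).
= √(4,274,208 / 2.9304) = √1,458,574.9386 ≈ 1207.715.

Q* ≈ 1,208 kits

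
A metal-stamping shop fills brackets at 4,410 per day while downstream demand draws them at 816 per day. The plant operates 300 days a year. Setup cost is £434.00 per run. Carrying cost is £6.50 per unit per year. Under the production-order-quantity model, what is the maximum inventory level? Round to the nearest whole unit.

I_max ≈ 5,162 brackets

Annual demand D = 816 × 300 = 244,800.
Production build-up factor (1 − d/p) = 1 − 816/4,410 = 0.8150.
Q* = √(2DS / (H(1 − d/p))) = √(2 × 244,800 × 434 / (6.5 × 0.8150)).
= √(212,486,400 / 5.2973) ≈ 6333.433.
Maximum inventory = Q*(1 − d/p) = 6333.433 × 0.8150 ≈ 5161.532.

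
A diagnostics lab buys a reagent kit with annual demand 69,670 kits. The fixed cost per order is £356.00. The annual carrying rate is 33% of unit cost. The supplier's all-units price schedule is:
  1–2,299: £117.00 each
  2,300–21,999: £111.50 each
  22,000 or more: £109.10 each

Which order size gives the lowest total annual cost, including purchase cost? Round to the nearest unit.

Q* ≈ 2,300 kits

Holding cost per unit per year at price C is H = 0.33·C.
For each price level, check whether its EOQ is feasible; otherwise the best quantity at that price is the breakpoint.
EOQ at £117.00 = 1133.5 (feasible in tier 1): TC = 69,670×£117.00 + (69,670/1133.5)×356 + (1133.5/2)×0.33×£117.00 = £8,195,153.58.
EOQ at £111.50 = 1161.1 < 2300, so use break Q=2300: TC = 69,670×£111.50 + (69,670/2300.0)×356 + (2300.0/2)×0.33×£111.50 = £7,821,302.95.
EOQ at £109.10 = 1173.8 < 22000, so use break Q=22000: TC = 69,670×£109.10 + (69,670/22000.0)×356 + (22000.0/2)×0.33×£109.10 = £7,998,157.39.
Lowest total cost is £7,821,302.95 at Q = 2300.0.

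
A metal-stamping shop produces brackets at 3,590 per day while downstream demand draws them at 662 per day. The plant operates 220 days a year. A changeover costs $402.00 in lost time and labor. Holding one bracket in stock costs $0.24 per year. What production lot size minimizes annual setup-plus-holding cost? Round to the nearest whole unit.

Annual demand D = 662 × 220 = 145,640.
Production build-up factor (1 − d/p) = 1 − 662/3,590 = 0.8156.
Q* = √(2DS / (H(1 − d/p))) = √(2 × 145,640 × 402 / (0.24 × 0.8156)).
= √(117,094,560 / 0.1957) ≈ 24458.196.

Q* ≈ 24,458 brackets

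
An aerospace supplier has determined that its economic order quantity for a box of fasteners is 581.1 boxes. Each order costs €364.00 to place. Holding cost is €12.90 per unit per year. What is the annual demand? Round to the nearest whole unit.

D ≈ 5,984 boxes per year

Invert the EOQ relation Q*² = 2DS/H.
From Q* = √(2DS/H): D = Q*²H / (2S) = 581.1² × 12.9 / (2 × 364) = 5983.566.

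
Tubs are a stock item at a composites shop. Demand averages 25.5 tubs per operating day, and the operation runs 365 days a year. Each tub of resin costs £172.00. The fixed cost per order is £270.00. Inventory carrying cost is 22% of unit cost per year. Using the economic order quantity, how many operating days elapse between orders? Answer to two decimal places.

Annual demand D = 25.5 × 365 = 9,307.5.
Holding cost H = 0.22 × £172.00 = £37.8400 per unit per year.
EOQ = √(2DS/H) = √(2 × 9,307.5 × 270 / 37.84) ≈ 364.45.
Cycle time = Q*/D × 365 = 364.45 / 9,307.5 × 365 ≈ 14.292 days.

T ≈ 14.29 days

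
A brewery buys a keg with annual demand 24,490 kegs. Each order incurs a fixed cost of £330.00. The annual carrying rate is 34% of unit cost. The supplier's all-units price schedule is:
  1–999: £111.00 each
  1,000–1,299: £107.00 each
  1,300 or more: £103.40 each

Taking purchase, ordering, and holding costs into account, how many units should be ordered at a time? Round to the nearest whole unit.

Holding cost per unit per year at price C is H = 0.34·C.
For each price level, check whether its EOQ is feasible; otherwise the best quantity at that price is the breakpoint.
EOQ at £111.00 = 654.4 (feasible in tier 1): TC = 24,490×£111.00 + (24,490/654.4)×330 + (654.4/2)×0.34×£111.00 = £2,743,088.31.
EOQ at £107.00 = 666.6 < 1000, so use break Q=1000: TC = 24,490×£107.00 + (24,490/1000.0)×330 + (1000.0/2)×0.34×£107.00 = £2,646,701.70.
EOQ at £103.40 = 678.1 < 1300, so use break Q=1300: TC = 24,490×£103.40 + (24,490/1300.0)×330 + (1300.0/2)×0.34×£103.40 = £2,561,334.09.
Lowest total cost is £2,561,334.09 at Q = 1300.0.

Q* ≈ 1,300 kegs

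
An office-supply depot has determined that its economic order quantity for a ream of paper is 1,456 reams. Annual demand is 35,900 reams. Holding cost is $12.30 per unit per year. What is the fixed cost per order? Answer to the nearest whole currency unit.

S ≈ $363

Squaring Q* = √(2DS/H) gives Q*² = 2DS/H.
From Q* = √(2DS/H): S = Q*²H / (2D) = 1,456² × 12.3 / (2 × 35,900) = 363.1645.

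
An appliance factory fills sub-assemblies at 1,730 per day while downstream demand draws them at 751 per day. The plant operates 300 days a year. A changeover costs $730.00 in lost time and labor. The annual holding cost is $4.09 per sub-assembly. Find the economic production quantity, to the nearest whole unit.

Annual demand D = 751 × 300 = 225,300.
Production build-up factor (1 − d/p) = 1 − 751/1,730 = 0.5659.
Q* = √(2DS / (H(1 − d/p))) = √(2 × 225,300 × 730 / (4.09 × 0.5659)).
= √(328,938,000 / 2.3145) ≈ 11921.395.

Q* ≈ 11,921 sub-assemblies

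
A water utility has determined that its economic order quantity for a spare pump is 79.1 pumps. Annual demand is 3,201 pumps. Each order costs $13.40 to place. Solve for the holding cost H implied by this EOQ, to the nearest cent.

Squaring Q* = √(2DS/H) gives Q*² = 2DS/H.
From Q* = √(2DS/H): H = 2DS / Q*² = 2 × 3,201 × 13.4 / 79.1² = 13.7109.

H ≈ $13.71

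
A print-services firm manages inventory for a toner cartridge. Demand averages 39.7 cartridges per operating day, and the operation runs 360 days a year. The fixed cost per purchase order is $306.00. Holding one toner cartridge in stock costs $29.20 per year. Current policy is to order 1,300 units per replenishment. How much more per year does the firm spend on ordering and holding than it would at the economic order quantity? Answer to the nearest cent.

Extra cost ≈ $6,362.76 per year

Annual demand D = 39.7 × 360 = 14,292.
EOQ = √(2DS/H) = √(2 × 14,292 × 306 / 29.2) ≈ 547.31.
Cost at Q* = (D/Q*)S + (Q*/2)H = √(2DSH) ≈ $15,981.36.
Cost at Q = 1,300: (14,292/1,300)×306 + (1,300/2)×29.2 = $3,364.12 + $18,980.00 = $22,344.12.
Excess = $22,344.12 − $15,981.36 = $6,362.76.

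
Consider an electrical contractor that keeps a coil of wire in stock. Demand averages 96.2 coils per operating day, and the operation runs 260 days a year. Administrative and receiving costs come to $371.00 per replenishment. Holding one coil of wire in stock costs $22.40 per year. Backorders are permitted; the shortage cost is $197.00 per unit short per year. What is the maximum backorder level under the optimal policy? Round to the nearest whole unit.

Annual demand D = 96.2 × 260 = 25,012.
With planned backorders, Q* = √(2DS/H) · √((H+B)/B).
√(2DS/H) = √(2 × 25,012 × 371 / 22.4) = 910.232.
√((H+B)/B) = √((22.4+197)/197) = 1.0553.
Q* ≈ 960.588.
S* = Q* · H/(H+B) = 960.588 × 22.4/219.4 ≈ 98.073.

S* ≈ 98 coils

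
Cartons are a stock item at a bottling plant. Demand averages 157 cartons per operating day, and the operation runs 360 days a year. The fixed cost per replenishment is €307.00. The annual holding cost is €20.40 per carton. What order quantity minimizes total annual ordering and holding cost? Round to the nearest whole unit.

Annual demand D = 157 × 360 = 56,520.
EOQ = √(2DS / H) = √(2 × 56,520 × 307 / 20.4).
= √(34,703,280 / 20.4) = √1,701,141.1765 ≈ 1304.278.

Q* ≈ 1,304 cartons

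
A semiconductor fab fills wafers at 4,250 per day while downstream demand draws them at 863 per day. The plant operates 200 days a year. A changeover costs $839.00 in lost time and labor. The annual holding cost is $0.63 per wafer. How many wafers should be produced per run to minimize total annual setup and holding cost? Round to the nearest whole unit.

Annual demand D = 863 × 200 = 172,600.
Production build-up factor (1 − d/p) = 1 − 863/4,250 = 0.7969.
Q* = √(2DS / (H(1 − d/p))) = √(2 × 172,600 × 839 / (0.63 × 0.7969)).
= √(289,622,800 / 0.5021) ≈ 24017.786.

Q* ≈ 24,018 wafers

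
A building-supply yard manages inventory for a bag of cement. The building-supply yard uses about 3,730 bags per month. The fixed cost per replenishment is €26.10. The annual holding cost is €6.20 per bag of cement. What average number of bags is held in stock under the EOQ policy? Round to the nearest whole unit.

Annual demand D = 3,730 × 12 = 44,760.
Q* = √(2DS/H) = √(2 × 44,760 × 26.1 / 6.2) ≈ 613.88.
Average inventory = Q*/2 ≈ 613.88 / 2 = 306.941.

Average inventory ≈ 307 bags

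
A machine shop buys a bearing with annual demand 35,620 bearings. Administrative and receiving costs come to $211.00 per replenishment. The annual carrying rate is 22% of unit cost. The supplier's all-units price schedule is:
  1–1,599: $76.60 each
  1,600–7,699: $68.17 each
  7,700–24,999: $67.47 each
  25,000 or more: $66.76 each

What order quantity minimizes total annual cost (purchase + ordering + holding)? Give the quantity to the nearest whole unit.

Holding cost per unit per year at price C is H = 0.22·C.
Evaluate total cost at each tier's feasible EOQ or, if the EOQ is below the tier, at the tier's minimum quantity.
EOQ at $76.60 = 944.4 (feasible in tier 1): TC = 35,620×$76.60 + (35,620/944.4)×211 + (944.4/2)×0.22×$76.60 = $2,744,407.82.
EOQ at $68.17 = 1001.1 < 1600, so use break Q=1600: TC = 35,620×$68.17 + (35,620/1600.0)×211 + (1600.0/2)×0.22×$68.17 = $2,444,910.71.
EOQ at $67.47 = 1006.3 < 7700, so use break Q=7700: TC = 35,620×$67.47 + (35,620/7700.0)×211 + (7700.0/2)×0.22×$67.47 = $2,461,404.57.
EOQ at $66.76 = 1011.7 < 25000, so use break Q=25000: TC = 35,620×$66.76 + (35,620/25000.0)×211 + (25000.0/2)×0.22×$66.76 = $2,561,881.83.
Lowest total cost is $2,444,910.71 at Q = 1600.0.

Q* ≈ 1,600 bearings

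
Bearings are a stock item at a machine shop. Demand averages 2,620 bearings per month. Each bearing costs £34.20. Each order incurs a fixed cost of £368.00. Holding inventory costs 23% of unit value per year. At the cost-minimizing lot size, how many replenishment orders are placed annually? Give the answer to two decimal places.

N ≈ 18.33 orders per year

Annual demand D = 2,620 × 12 = 31,440.
Holding cost H = 0.23 × £34.20 = £7.8660 per unit per year.
Q* = √(2DS/H) = √(2 × 31,440 × 368 / 7.866) ≈ 1715.15.
Orders per year = D / Q* = 31,440 / 1715.15 ≈ 18.331.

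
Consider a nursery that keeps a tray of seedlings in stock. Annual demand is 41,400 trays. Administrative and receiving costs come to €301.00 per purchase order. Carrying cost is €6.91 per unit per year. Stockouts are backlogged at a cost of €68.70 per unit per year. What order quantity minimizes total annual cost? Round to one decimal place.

Q* ≈ 1,992.4 trays

With planned backorders, Q* = √(2DS/H) · √((H+B)/B).
√(2DS/H) = √(2 × 41,400 × 301 / 6.91) = 1899.151.
√((H+B)/B) = √((6.91+68.7)/68.7) = 1.0491.
Q* ≈ 1992.373.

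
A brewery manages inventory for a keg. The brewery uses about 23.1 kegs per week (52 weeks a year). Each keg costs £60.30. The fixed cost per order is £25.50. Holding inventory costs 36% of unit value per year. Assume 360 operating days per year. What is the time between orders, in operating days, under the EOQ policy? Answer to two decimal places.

Annual demand D = 23.1 × 52 = 1,201.2.
Holding cost H = 0.36 × £60.30 = £21.7080 per unit per year.
The optimal lot size = √(2DS/H) = √(2 × 1,201.2 × 25.5 / 21.708) ≈ 53.12.
Cycle time = Q*/D × 360 = 53.12 / 1,201.2 × 360 ≈ 15.921 days.

T ≈ 15.92 days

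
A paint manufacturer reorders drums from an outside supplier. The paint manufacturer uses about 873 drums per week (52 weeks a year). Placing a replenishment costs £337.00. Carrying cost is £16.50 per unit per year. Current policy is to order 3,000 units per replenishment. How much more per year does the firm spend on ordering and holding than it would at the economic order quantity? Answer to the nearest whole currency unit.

Extra cost ≈ £7,381 per year

Annual demand D = 873 × 52 = 45,396.
EOQ = √(2DS/H) = √(2 × 45,396 × 337 / 16.5) ≈ 1361.75.
Cost at Q* = (D/Q*)S + (Q*/2)H = √(2DSH) ≈ £22,468.84.
Cost at Q = 3,000: (45,396/3,000)×337 + (3,000/2)×16.5 = £5,099.48 + £24,750.00 = £29,849.48.
Excess = £29,849.48 − £22,468.84 = £7,380.64.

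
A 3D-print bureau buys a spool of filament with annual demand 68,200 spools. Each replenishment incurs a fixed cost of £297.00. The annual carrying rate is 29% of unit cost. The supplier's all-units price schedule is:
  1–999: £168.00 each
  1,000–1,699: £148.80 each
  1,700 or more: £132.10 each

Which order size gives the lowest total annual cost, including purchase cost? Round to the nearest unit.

Q* ≈ 1,700 spools

Holding cost per unit per year at price C is H = 0.29·C.
Candidates are each tier's EOQ (if it falls in that tier) and each price-break quantity.
EOQ at £168.00 = 911.9 (feasible in tier 1): TC = 68,200×£168.00 + (68,200/911.9)×297 + (911.9/2)×0.29×£168.00 = £11,502,026.19.
EOQ at £148.80 = 968.9 < 1000, so use break Q=1000: TC = 68,200×£148.80 + (68,200/1000.0)×297 + (1000.0/2)×0.29×£148.80 = £10,189,991.40.
EOQ at £132.10 = 1028.3 < 1700, so use break Q=1700: TC = 68,200×£132.10 + (68,200/1700.0)×297 + (1700.0/2)×0.29×£132.10 = £9,053,697.59.
Lowest total cost is £9,053,697.59 at Q = 1700.0.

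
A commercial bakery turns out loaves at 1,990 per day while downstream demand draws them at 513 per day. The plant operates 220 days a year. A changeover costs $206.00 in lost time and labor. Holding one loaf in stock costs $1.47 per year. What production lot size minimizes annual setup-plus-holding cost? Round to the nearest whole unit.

Q* ≈ 6,528 loaves

Annual demand D = 513 × 220 = 112,860.
Production build-up factor (1 − d/p) = 1 − 513/1,990 = 0.7422.
Q* = √(2DS / (H(1 − d/p))) = √(2 × 112,860 × 206 / (1.47 × 0.7422)).
= √(46,498,320 / 1.0911) ≈ 6528.242.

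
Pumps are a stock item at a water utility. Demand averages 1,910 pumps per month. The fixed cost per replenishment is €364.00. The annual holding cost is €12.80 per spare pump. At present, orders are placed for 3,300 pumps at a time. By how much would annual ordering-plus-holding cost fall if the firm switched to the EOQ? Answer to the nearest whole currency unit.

Annual demand D = 1,910 × 12 = 22,920.
EOQ = √(2DS/H) = √(2 × 22,920 × 364 / 12.8) ≈ 1141.74.
Cost at Q* = (D/Q*)S + (Q*/2)H = √(2DSH) ≈ €14,614.30.
Cost at Q = 3,300: (22,920/3,300)×364 + (3,300/2)×12.8 = €2,528.15 + €21,120.00 = €23,648.15.
Excess = €23,648.15 − €14,614.30 = €9,033.85.

Extra cost ≈ €9,034 per year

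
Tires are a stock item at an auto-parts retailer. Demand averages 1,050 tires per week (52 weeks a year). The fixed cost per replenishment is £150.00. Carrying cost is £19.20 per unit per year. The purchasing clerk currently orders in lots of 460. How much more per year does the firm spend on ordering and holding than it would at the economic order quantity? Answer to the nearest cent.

Extra cost ≈ £4,486.31 per year

Annual demand D = 1,050 × 52 = 54,600.
EOQ = √(2DS/H) = √(2 × 54,600 × 150 / 19.2) ≈ 923.65.
Cost at Q* = (D/Q*)S + (Q*/2)H = √(2DSH) ≈ £17,734.04.
Cost at Q = 460: (54,600/460)×150 + (460/2)×19.2 = £17,804.35 + £4,416.00 = £22,220.35.
Excess = £22,220.35 − £17,734.04 = £4,486.31.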